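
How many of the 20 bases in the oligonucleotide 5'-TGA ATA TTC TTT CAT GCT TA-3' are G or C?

Counting bases: G=2, A=5, C=3, T=10
G+C = 2 + 3 = 5

5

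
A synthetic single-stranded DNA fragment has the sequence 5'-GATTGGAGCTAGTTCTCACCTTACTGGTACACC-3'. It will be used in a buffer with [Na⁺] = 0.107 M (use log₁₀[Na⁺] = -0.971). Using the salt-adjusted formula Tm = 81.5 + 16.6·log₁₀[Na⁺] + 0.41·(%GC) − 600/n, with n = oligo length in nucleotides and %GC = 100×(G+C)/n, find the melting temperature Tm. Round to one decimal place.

Length n = 33. T=10, C=9, A=7, G=7
G+C = 16, so %GC = 16/33 × 100 = 48.485%
Salt term: 16.6 × (-0.971) = -16.119
GC term: 0.41 × 48.485 = 19.879; length term: −600/33 = −18.182
Tm = 81.5 + (-16.119) + 19.879 − 18.182 = 67.078 → 67.1°C

67.1°C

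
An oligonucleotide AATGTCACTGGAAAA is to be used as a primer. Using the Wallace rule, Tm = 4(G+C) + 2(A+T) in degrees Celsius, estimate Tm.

40°C

C=2, G=3, A=7, T=3
A+T = 10, G+C = 5
Tm = 4·5 + 2·10 = 20 + 20 = 40°C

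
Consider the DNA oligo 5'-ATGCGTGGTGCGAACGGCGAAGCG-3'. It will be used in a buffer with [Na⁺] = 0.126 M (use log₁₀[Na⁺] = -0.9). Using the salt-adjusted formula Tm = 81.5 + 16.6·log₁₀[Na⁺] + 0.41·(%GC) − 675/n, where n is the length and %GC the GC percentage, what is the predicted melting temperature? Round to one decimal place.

65.8°C

Length n = 24. Scanning the sequence gives A=5, C=5, T=3, G=11.
G+C = 16, so %GC = 16/24 × 100 = 66.667%
Salt term: 16.6 × (-0.9) = -14.94
GC term: 0.41 × 66.667 = 27.333; length term: −675/24 = −28.125
Tm = 81.5 + (-14.94) + 27.333 − 28.125 = 65.768 → 65.8°C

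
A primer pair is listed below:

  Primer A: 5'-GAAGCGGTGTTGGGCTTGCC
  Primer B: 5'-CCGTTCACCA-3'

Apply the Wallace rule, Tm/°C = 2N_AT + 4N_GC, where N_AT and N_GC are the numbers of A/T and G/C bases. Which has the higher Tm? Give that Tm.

Primer A, 66°C

Primer A: A+T=7, G+C=13 → Tm = 2(7)+4(13) = 66°C
Primer B: A+T=4, G+C=6 → Tm = 2(4)+4(6) = 32°C
66°C vs 32°C → primer A is higher.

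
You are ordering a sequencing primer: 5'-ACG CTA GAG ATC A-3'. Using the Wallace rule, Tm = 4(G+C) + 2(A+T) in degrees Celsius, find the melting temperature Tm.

38°C

Counting bases: C=3, A=5, G=3, T=2
AT pairs contribute 7, GC pairs contribute 6.
Tm = 4·6 + 2·7 = 24 + 14 = 38°C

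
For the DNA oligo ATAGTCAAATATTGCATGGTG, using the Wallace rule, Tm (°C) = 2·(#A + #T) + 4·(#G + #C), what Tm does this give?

56°C

Base counts: C=2, T=7, G=5, A=7
AT pairs contribute 14, GC pairs contribute 7.
Tm = 4·7 + 2·14 = 28 + 28 = 56°C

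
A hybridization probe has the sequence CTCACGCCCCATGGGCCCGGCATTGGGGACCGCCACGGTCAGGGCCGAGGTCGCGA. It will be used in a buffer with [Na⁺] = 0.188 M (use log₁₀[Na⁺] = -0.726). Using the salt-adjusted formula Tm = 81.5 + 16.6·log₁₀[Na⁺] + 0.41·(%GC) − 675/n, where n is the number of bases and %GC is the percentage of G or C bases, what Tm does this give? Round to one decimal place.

88.1°C

Length n = 56. Counting bases: C=21, G=21, A=8, T=6
G+C = 42, so %GC = 42/56 × 100 = 75%
Salt term: 16.6 × (-0.726) = -12.052
GC term: 0.41 × 75 = 30.75; length term: −675/56 = −12.054
Tm = 81.5 + (-12.052) + 30.75 − 12.054 = 88.144 → 88.1°C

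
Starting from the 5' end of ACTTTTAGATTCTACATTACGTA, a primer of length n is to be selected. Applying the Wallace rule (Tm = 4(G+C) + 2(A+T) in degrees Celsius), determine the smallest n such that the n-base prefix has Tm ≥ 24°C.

First 9 bases: ACTTTTAGA → Tm = 22°C (< 24°C)
First 10 bases: ACTTTTAGAT → Tm = 24°C (≥ 24°C)
Each additional base adds 2°C (A/T) or 4°C (G/C), so Tm is non-decreasing in n; n = 10 is the first length to reach 24°C.

n = 10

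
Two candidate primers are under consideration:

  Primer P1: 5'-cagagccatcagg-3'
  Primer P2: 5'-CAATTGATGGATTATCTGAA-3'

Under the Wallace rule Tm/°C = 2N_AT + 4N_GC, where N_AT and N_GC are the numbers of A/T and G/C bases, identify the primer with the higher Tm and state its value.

Primer P1: A+T=5, G+C=8 → Tm = 2(5)+4(8) = 42°C
Primer P2: A+T=14, G+C=6 → Tm = 2(14)+4(6) = 52°C
42°C vs 52°C → primer P2 is higher.

Primer P2, 52°C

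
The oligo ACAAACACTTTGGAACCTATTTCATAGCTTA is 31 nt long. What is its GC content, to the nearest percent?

C=7, T=10, G=3, A=11
G+C = 3 + 7 = 10 out of 31 bases
%GC = 10/31 × 100 = 32.26% ≈ 32%

32%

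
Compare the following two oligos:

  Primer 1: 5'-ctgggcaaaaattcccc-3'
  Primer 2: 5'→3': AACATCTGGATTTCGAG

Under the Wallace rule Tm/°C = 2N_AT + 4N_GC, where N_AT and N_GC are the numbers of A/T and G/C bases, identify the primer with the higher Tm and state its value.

Primer 1: A+T=8, G+C=9 → Tm = 2(8)+4(9) = 52°C
Primer 2: A+T=10, G+C=7 → Tm = 2(10)+4(7) = 48°C
52°C vs 48°C → primer 1 is higher.

Primer 1, 52°C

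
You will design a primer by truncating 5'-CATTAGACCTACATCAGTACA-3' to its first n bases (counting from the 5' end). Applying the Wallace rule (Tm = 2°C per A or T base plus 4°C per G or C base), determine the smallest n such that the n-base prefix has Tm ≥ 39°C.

n = 15

First 14 bases: CATTAGACCTACAT → Tm = 38°C (< 39°C)
First 15 bases: CATTAGACCTACATC → Tm = 42°C (≥ 39°C)
Each additional base adds 2°C (A/T) or 4°C (G/C), so Tm is non-decreasing in n; n = 15 is the first length to reach 39°C.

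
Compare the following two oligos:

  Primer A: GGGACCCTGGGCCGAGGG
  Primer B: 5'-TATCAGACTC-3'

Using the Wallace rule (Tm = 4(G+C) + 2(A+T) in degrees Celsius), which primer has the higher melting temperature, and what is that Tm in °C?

Primer A: A+T=3, G+C=15 → Tm = 2(3)+4(15) = 66°C
Primer B: A+T=6, G+C=4 → Tm = 2(6)+4(4) = 28°C
66°C vs 28°C → primer A is higher.

Primer A, 66°C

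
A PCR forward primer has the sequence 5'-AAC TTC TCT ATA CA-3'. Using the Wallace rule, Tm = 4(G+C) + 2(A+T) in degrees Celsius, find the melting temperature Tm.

Scanning the sequence gives T=5, A=5, C=4, G=0.
A+T = 10, G+C = 4
Tm = 4·4 + 2·10 = 16 + 20 = 36°C

36°C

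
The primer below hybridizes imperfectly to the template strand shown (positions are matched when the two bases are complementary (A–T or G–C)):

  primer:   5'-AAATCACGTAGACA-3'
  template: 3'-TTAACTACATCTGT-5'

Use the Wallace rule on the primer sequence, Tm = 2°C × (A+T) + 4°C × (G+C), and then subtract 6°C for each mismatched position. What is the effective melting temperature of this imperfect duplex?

Primer base counts: A=7, T=2, G=2, C=3 → A+T=9, G+C=5
Perfect-match Tm = 2(9) + 4(5) = 18 + 20 = 38°C
Mismatches (positions where the bases are not complementary): 3 (at positions 3, 5, 7)
Effective Tm = 38 − 3×6 = 38 − 18 = 20°C

20°C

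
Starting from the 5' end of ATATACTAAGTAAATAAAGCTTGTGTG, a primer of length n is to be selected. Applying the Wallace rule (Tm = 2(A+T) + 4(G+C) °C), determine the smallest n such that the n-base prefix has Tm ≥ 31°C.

First 13 bases: ATATACTAAGTAA → Tm = 30°C (< 31°C)
First 14 bases: ATATACTAAGTAAA → Tm = 32°C (≥ 31°C)
Since every base adds ≥2°C, Tm only increases with n, so the threshold is first crossed at n = 14.

n = 14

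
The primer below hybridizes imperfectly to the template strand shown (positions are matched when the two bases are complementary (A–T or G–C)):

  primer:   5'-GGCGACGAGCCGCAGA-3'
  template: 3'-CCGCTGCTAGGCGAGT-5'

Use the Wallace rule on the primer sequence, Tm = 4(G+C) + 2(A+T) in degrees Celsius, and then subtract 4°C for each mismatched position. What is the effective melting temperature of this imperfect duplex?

44°C

Primer base counts: A=4, T=0, G=7, C=5 → A+T=4, G+C=12
Perfect-match Tm = 2(4) + 4(12) = 8 + 48 = 56°C
Mismatches (positions where the bases are not complementary): 3 (at positions 9, 14, 15)
Effective Tm = 56 − 3×4 = 56 − 12 = 44°C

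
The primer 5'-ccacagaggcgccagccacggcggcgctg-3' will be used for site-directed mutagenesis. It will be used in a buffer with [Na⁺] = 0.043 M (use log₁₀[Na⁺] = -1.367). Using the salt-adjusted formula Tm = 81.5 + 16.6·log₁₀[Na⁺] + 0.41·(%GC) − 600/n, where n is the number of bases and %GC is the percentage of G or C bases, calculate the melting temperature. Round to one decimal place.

70.6°C

Length n = 29. Scanning the sequence gives G=11, A=5, T=1, C=12.
G+C = 23, so %GC = 23/29 × 100 = 79.31%
Salt term: 16.6 × (-1.367) = -22.692
GC term: 0.41 × 79.31 = 32.517; length term: −600/29 = −20.69
Tm = 81.5 + (-22.692) + 32.517 − 20.69 = 70.635 → 70.6°C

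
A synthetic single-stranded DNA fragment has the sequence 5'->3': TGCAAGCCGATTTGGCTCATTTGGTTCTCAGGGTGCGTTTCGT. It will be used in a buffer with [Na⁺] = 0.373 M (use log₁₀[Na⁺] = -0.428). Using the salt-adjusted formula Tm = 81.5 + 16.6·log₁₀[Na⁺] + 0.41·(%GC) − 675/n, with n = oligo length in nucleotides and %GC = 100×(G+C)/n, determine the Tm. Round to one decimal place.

79.7°C

Length n = 43. Base counts: C=9, A=5, G=13, T=16
G+C = 22, so %GC = 22/43 × 100 = 51.163%
Salt term: 16.6 × (-0.428) = -7.105
GC term: 0.41 × 51.163 = 20.977; length term: −675/43 = −15.698
Tm = 81.5 + (-7.105) + 20.977 − 15.698 = 79.674 → 79.7°C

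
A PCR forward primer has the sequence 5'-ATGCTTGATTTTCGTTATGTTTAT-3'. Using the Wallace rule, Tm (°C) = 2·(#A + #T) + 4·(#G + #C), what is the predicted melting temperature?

Base counts: T=14, C=2, A=4, G=4
AT pairs contribute 18, GC pairs contribute 6.
Tm = 2(18) + 4(6) = 36 + 24 = 60°C

60°C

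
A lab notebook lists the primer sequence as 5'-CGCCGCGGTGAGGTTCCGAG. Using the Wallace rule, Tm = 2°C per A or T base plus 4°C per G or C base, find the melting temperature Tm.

Scanning the sequence gives A=2, C=6, G=9, T=3.
So N_AT = 5 and N_GC = 15.
Tm = 2×5 + 4×15 = 70°C

70°C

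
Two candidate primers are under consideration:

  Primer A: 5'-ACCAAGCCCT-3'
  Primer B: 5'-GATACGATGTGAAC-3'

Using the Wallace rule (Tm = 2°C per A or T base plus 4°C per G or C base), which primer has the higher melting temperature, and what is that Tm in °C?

Primer B, 40°C

Primer A: A+T=4, G+C=6 → Tm = 2(4)+4(6) = 32°C
Primer B: A+T=8, G+C=6 → Tm = 2(8)+4(6) = 40°C
32°C vs 40°C → primer B is higher.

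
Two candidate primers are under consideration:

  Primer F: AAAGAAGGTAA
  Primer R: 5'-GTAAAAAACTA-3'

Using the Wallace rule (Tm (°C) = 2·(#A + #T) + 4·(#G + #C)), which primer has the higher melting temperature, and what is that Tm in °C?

Primer F: A+T=8, G+C=3 → Tm = 2(8)+4(3) = 28°C
Primer R: A+T=9, G+C=2 → Tm = 2(9)+4(2) = 26°C
28°C vs 26°C → primer F is higher.

Primer F, 28°C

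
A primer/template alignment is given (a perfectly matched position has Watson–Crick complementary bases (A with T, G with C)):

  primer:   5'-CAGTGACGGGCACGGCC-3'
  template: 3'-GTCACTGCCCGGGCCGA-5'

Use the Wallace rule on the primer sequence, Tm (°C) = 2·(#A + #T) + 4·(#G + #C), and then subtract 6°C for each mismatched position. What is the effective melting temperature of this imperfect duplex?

Primer base counts: A=3, T=1, G=7, C=6 → A+T=4, G+C=13
Perfect-match Tm = 2(4) + 4(13) = 8 + 52 = 60°C
Mismatches (positions where the bases are not complementary): 2 (at positions 12, 17)
Effective Tm = 60 − 2×6 = 60 − 12 = 48°C

48°C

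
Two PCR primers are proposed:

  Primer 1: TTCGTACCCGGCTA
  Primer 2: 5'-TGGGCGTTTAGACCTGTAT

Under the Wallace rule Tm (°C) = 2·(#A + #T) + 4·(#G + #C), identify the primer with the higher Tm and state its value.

Primer 2, 56°C

Primer 1: A+T=6, G+C=8 → Tm = 2(6)+4(8) = 44°C
Primer 2: A+T=10, G+C=9 → Tm = 2(10)+4(9) = 56°C
44°C vs 56°C → primer 2 is higher.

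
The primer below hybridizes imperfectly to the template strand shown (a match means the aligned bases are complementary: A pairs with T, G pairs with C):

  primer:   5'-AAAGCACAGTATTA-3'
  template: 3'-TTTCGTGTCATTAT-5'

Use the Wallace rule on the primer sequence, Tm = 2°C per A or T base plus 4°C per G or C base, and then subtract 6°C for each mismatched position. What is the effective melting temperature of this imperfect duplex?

Primer base counts: A=7, T=3, G=2, C=2 → A+T=10, G+C=4
Perfect-match Tm = 2(10) + 4(4) = 20 + 16 = 36°C
Mismatches (positions where the bases are not complementary): 1 (at position 12)
Effective Tm = 36 − 1×6 = 36 − 6 = 30°C

30°C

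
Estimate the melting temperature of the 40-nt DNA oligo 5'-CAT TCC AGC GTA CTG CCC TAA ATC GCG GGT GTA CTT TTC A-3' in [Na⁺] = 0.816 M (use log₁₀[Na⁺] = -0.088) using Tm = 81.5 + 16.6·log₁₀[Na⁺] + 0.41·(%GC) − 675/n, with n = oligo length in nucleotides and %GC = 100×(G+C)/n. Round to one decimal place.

Length n = 40. Scanning the sequence gives T=12, A=8, C=12, G=8.
G+C = 20, so %GC = 20/40 × 100 = 50%
Salt term: 16.6 × (-0.088) = -1.461
GC term: 0.41 × 50 = 20.5; length term: −675/40 = −16.875
Tm = 81.5 + (-1.461) + 20.5 − 16.875 = 83.664 → 83.7°C

83.7°C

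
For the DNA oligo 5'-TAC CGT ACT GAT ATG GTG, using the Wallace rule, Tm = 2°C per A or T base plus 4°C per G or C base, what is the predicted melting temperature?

Base counts: G=5, C=3, T=6, A=4
So N_AT = 10 and N_GC = 8.
Tm = 2(10) + 4(8) = 20 + 32 = 52°C

52°C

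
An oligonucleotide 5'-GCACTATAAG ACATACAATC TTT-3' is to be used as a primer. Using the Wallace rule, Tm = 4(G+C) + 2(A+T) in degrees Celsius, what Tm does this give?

Counting bases: G=2, T=7, C=5, A=9
A+T = 16, G+C = 7
Tm = 4·7 + 2·16 = 28 + 32 = 60°C

60°C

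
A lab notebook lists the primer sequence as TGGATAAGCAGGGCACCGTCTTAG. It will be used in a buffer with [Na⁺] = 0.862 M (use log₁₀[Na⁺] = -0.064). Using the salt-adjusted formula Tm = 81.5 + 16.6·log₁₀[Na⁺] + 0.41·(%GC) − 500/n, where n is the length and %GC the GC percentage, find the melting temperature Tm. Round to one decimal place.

Length n = 24. C=5, T=5, A=6, G=8
G+C = 13, so %GC = 13/24 × 100 = 54.167%
Salt term: 16.6 × (-0.064) = -1.062
GC term: 0.41 × 54.167 = 22.208; length term: −500/24 = −20.833
Tm = 81.5 + (-1.062) + 22.208 − 20.833 = 81.813 → 81.8°C

81.8°C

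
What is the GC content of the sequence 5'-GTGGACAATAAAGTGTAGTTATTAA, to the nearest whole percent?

28%

G=6, A=10, C=1, T=8
G+C = 6 + 1 = 7 out of 25 bases
%GC = 7/25 × 100 = 28% ≈ 28%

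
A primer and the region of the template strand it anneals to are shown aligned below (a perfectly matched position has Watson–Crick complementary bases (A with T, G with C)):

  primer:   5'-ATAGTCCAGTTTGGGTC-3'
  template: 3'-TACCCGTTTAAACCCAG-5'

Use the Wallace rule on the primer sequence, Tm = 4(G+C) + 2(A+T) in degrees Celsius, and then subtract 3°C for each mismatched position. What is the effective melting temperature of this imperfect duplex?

38°C

Primer base counts: A=3, T=6, G=5, C=3 → A+T=9, G+C=8
Perfect-match Tm = 2(9) + 4(8) = 18 + 32 = 50°C
Mismatches (positions where the bases are not complementary): 4 (at positions 3, 5, 7, 9)
Effective Tm = 50 − 4×3 = 50 − 12 = 38°C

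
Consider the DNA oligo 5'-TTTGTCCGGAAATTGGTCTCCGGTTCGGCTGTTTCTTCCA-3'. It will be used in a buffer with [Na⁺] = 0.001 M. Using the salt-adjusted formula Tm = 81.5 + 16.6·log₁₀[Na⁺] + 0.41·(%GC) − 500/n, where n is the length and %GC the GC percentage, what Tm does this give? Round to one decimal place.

Length n = 40. Scanning the sequence gives C=10, A=4, T=16, G=10.
G+C = 20, so %GC = 20/40 × 100 = 50%
Salt term: 16.6 × (-3) = -49.8
GC term: 0.41 × 50 = 20.5; length term: −500/40 = −12.5
Tm = 81.5 + (-49.8) + 20.5 − 12.5 = 39.7 → 39.7°C

39.7°C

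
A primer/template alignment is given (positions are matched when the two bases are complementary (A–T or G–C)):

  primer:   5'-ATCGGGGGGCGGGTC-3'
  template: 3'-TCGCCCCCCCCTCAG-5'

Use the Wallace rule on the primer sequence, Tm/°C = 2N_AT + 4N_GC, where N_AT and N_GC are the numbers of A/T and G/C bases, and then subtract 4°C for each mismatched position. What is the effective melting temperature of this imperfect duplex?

42°C

Primer base counts: A=1, T=2, G=9, C=3 → A+T=3, G+C=12
Perfect-match Tm = 2(3) + 4(12) = 6 + 48 = 54°C
Mismatches (positions where the bases are not complementary): 3 (at positions 2, 10, 12)
Effective Tm = 54 − 3×4 = 54 − 12 = 42°C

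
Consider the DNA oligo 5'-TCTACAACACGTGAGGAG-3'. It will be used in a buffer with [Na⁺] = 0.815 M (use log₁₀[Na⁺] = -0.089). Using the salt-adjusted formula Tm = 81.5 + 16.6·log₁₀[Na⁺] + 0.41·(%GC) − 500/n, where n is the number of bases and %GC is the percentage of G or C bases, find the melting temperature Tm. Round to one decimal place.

Length n = 18. Base counts: A=6, C=4, T=3, G=5
G+C = 9, so %GC = 9/18 × 100 = 50%
Salt term: 16.6 × (-0.089) = -1.477
GC term: 0.41 × 50 = 20.5; length term: −500/18 = −27.778
Tm = 81.5 + (-1.477) + 20.5 − 27.778 = 72.745 → 72.7°C

72.7°C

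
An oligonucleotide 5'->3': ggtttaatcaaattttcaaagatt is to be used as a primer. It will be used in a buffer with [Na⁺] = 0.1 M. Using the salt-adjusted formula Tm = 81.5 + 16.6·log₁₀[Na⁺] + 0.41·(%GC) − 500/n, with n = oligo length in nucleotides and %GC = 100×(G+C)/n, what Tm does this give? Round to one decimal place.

Length n = 24. Scanning the sequence gives C=2, T=10, A=9, G=3.
G+C = 5, so %GC = 5/24 × 100 = 20.833%
Salt term: 16.6 × (-1) = -16.6
GC term: 0.41 × 20.833 = 8.542; length term: −500/24 = −20.833
Tm = 81.5 + (-16.6) + 8.542 − 20.833 = 52.609 → 52.6°C

52.6°C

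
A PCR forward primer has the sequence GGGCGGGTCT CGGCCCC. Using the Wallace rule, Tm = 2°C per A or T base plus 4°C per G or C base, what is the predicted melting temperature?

64°C

A=0, T=2, G=8, C=7
AT pairs contribute 2, GC pairs contribute 15.
Tm = 2×2 + 4×15 = 64°C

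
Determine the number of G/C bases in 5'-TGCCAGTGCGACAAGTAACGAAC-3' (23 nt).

12

Scanning the sequence gives C=6, T=3, G=6, A=8.
G+C = 6 + 6 = 12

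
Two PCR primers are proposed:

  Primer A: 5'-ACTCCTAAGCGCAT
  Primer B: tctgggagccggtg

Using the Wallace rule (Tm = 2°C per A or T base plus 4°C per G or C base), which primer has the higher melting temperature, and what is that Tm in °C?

Primer B, 48°C

Primer A: A+T=7, G+C=7 → Tm = 2(7)+4(7) = 42°C
Primer B: A+T=4, G+C=10 → Tm = 2(4)+4(10) = 48°C
42°C vs 48°C → primer B is higher.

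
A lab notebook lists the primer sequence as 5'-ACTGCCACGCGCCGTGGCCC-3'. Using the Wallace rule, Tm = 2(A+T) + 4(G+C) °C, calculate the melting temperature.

72°C

Counting bases: C=10, A=2, G=6, T=2
A+T = 4, G+C = 16
Tm = 2(4) + 4(16) = 8 + 64 = 72°C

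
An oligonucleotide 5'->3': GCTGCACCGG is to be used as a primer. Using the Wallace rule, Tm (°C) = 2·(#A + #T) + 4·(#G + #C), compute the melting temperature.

Counting bases: A=1, G=4, C=4, T=1
A+T = 2, G+C = 8
Tm = 2×2 + 4×8 = 36°C

36°C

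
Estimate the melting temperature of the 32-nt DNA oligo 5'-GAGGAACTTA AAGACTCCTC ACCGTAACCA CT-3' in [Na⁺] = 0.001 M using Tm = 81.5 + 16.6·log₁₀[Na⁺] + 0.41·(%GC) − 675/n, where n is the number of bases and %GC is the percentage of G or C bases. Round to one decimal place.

29.8°C

Length n = 32. Base counts: A=11, T=6, G=5, C=10
G+C = 15, so %GC = 15/32 × 100 = 46.875%
Salt term: 16.6 × (-3) = -49.8
GC term: 0.41 × 46.875 = 19.219; length term: −675/32 = −21.094
Tm = 81.5 + (-49.8) + 19.219 − 21.094 = 29.825 → 29.8°C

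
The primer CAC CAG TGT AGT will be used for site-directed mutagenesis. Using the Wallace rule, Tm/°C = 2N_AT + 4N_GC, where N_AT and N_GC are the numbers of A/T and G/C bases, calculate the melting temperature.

Scanning the sequence gives G=3, T=3, A=3, C=3.
So N_AT = 6 and N_GC = 6.
Tm = 2(6) + 4(6) = 12 + 24 = 36°C

36°C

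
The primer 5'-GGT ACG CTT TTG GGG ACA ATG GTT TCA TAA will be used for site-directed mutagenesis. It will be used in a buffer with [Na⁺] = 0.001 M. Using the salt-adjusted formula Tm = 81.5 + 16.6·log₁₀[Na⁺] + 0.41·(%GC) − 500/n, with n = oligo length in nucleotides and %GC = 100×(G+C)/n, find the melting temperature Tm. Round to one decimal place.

32.8°C

Length n = 30. Counting bases: G=9, C=4, A=7, T=10
G+C = 13, so %GC = 13/30 × 100 = 43.333%
Salt term: 16.6 × (-3) = -49.8
GC term: 0.41 × 43.333 = 17.767; length term: −500/30 = −16.667
Tm = 81.5 + (-49.8) + 17.767 − 16.667 = 32.8 → 32.8°C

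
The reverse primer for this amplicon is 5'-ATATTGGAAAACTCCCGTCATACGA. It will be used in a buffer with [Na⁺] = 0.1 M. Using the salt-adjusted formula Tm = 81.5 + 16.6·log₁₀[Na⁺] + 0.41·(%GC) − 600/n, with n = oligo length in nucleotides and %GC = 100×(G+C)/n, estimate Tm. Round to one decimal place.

57.3°C

Length n = 25. T=6, G=4, A=9, C=6
G+C = 10, so %GC = 10/25 × 100 = 40%
Salt term: 16.6 × (-1) = -16.6
GC term: 0.41 × 40 = 16.4; length term: −600/25 = −24
Tm = 81.5 + (-16.6) + 16.4 − 24 = 57.3 → 57.3°C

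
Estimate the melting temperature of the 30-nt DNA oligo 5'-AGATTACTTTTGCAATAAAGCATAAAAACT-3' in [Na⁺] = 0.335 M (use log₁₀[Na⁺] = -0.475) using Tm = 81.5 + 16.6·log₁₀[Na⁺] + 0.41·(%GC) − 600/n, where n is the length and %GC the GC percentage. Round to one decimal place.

63.2°C

Length n = 30. Scanning the sequence gives G=3, T=9, A=14, C=4.
G+C = 7, so %GC = 7/30 × 100 = 23.333%
Salt term: 16.6 × (-0.475) = -7.885
GC term: 0.41 × 23.333 = 9.567; length term: −600/30 = −20
Tm = 81.5 + (-7.885) + 9.567 − 20 = 63.182 → 63.2°C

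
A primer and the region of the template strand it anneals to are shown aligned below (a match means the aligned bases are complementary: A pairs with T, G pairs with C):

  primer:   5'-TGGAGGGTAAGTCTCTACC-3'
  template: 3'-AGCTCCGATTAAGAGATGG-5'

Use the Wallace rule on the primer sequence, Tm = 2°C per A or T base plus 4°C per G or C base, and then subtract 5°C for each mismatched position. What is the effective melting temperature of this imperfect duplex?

Primer base counts: A=4, T=5, G=6, C=4 → A+T=9, G+C=10
Perfect-match Tm = 2(9) + 4(10) = 18 + 40 = 58°C
Mismatches (positions where the bases are not complementary): 3 (at positions 2, 7, 11)
Effective Tm = 58 − 3×5 = 58 − 15 = 43°C

43°C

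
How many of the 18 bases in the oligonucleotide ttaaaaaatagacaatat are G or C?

Base counts: A=11, T=5, C=1, G=1
Total G or C: 1 + 1 = 2

2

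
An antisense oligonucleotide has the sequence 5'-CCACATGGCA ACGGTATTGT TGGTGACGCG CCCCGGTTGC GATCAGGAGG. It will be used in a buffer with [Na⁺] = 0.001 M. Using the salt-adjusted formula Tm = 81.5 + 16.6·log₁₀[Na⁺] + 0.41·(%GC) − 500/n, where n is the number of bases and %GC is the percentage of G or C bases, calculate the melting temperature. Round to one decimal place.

47.1°C

Length n = 50. C=13, G=18, T=10, A=9
G+C = 31, so %GC = 31/50 × 100 = 62%
Salt term: 16.6 × (-3) = -49.8
GC term: 0.41 × 62 = 25.42; length term: −500/50 = −10
Tm = 81.5 + (-49.8) + 25.42 − 10 = 47.12 → 47.1°C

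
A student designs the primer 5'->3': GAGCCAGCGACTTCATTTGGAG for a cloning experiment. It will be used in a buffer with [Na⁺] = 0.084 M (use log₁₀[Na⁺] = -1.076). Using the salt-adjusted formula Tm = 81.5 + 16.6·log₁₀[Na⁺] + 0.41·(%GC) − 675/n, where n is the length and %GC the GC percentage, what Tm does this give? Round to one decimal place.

55.3°C

Length n = 22. Scanning the sequence gives A=5, C=5, T=5, G=7.
G+C = 12, so %GC = 12/22 × 100 = 54.545%
Salt term: 16.6 × (-1.076) = -17.862
GC term: 0.41 × 54.545 = 22.363; length term: −675/22 = −30.682
Tm = 81.5 + (-17.862) + 22.363 − 30.682 = 55.319 → 55.3°C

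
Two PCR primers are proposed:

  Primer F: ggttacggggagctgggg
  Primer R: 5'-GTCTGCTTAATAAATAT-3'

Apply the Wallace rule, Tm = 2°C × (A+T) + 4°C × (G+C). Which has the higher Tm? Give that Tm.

Primer F: A+T=5, G+C=13 → Tm = 2(5)+4(13) = 62°C
Primer R: A+T=13, G+C=4 → Tm = 2(13)+4(4) = 42°C
62°C vs 42°C → primer F is higher.

Primer F, 62°C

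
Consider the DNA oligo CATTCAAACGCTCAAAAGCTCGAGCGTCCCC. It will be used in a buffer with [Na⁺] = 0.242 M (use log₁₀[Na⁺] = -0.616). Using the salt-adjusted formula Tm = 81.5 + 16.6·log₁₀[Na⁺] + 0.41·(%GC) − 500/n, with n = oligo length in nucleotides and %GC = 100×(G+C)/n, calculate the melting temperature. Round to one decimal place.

77.6°C

Length n = 31. Base counts: G=5, C=12, T=5, A=9
G+C = 17, so %GC = 17/31 × 100 = 54.839%
Salt term: 16.6 × (-0.616) = -10.226
GC term: 0.41 × 54.839 = 22.484; length term: −500/31 = −16.129
Tm = 81.5 + (-10.226) + 22.484 − 16.129 = 77.629 → 77.6°C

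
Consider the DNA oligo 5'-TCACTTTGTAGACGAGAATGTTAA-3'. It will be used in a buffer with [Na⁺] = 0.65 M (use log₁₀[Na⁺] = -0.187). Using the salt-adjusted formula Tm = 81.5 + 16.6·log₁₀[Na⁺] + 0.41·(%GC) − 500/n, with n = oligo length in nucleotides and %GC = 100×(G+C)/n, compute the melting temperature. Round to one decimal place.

71.2°C

Length n = 24. Scanning the sequence gives T=8, C=3, A=8, G=5.
G+C = 8, so %GC = 8/24 × 100 = 33.333%
Salt term: 16.6 × (-0.187) = -3.104
GC term: 0.41 × 33.333 = 13.667; length term: −500/24 = −20.833
Tm = 81.5 + (-3.104) + 13.667 − 20.833 = 71.23 → 71.2°C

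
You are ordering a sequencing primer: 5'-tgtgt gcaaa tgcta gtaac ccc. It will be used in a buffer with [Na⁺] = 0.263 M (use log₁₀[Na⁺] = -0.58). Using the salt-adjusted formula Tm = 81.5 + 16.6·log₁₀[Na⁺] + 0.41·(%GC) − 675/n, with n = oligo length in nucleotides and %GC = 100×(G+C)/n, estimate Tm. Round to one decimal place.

Length n = 23. Base counts: C=6, T=6, A=6, G=5
G+C = 11, so %GC = 11/23 × 100 = 47.826%
Salt term: 16.6 × (-0.58) = -9.628
GC term: 0.41 × 47.826 = 19.609; length term: −675/23 = −29.348
Tm = 81.5 + (-9.628) + 19.609 − 29.348 = 62.133 → 62.1°C

62.1°C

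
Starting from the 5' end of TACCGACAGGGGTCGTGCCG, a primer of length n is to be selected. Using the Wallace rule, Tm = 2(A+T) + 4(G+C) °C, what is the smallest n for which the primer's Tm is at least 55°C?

n = 17

First 16 bases: TACCGACAGGGGTCGT → Tm = 52°C (< 55°C)
First 17 bases: TACCGACAGGGGTCGTG → Tm = 56°C (≥ 55°C)
Each additional base adds 2°C (A/T) or 4°C (G/C), so Tm is non-decreasing in n; n = 17 is the first length to reach 55°C.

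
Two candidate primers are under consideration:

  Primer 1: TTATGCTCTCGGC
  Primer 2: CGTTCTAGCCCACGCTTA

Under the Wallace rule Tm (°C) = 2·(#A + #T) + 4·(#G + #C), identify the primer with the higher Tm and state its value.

Primer 1: A+T=6, G+C=7 → Tm = 2(6)+4(7) = 40°C
Primer 2: A+T=8, G+C=10 → Tm = 2(8)+4(10) = 56°C
40°C vs 56°C → primer 2 is higher.

Primer 2, 56°C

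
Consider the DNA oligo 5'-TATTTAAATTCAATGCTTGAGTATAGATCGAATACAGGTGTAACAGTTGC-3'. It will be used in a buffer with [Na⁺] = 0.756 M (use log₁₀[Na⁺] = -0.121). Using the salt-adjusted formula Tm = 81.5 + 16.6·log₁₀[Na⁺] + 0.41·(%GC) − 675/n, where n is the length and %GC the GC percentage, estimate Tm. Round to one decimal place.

79.1°C

Length n = 50. A=17, C=6, G=10, T=17
G+C = 16, so %GC = 16/50 × 100 = 32%
Salt term: 16.6 × (-0.121) = -2.009
GC term: 0.41 × 32 = 13.12; length term: −675/50 = −13.5
Tm = 81.5 + (-2.009) + 13.12 − 13.5 = 79.111 → 79.1°C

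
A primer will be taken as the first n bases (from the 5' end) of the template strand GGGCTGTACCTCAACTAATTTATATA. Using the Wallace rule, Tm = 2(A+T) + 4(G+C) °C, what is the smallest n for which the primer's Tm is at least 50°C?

First 15 bases: GGGCTGTACCTCAAC → Tm = 48°C (< 50°C)
First 16 bases: GGGCTGTACCTCAACT → Tm = 50°C (≥ 50°C)
Each additional base adds 2°C (A/T) or 4°C (G/C), so Tm is non-decreasing in n; n = 16 is the first length to reach 50°C.

n = 16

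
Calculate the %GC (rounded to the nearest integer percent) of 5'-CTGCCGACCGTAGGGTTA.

61%

A=3, T=4, G=6, C=5
G+C = 6 + 5 = 11 out of 18 bases
%GC = 11/18 × 100 = 61.11% ≈ 61%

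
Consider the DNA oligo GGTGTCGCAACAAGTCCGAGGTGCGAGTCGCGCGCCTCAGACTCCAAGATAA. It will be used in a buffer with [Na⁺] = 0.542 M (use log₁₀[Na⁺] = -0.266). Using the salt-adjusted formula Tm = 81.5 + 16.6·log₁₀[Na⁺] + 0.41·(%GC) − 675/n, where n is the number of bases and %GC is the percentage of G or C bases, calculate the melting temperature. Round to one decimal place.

88.5°C

Length n = 52. Base counts: T=8, C=15, A=13, G=16
G+C = 31, so %GC = 31/52 × 100 = 59.615%
Salt term: 16.6 × (-0.266) = -4.416
GC term: 0.41 × 59.615 = 24.442; length term: −675/52 = −12.981
Tm = 81.5 + (-4.416) + 24.442 − 12.981 = 88.545 → 88.5°C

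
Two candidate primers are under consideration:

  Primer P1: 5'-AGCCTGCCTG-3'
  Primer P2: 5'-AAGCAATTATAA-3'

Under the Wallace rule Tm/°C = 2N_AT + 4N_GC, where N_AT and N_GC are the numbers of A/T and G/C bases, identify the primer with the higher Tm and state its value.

Primer P1, 34°C

Primer P1: A+T=3, G+C=7 → Tm = 2(3)+4(7) = 34°C
Primer P2: A+T=10, G+C=2 → Tm = 2(10)+4(2) = 28°C
34°C vs 28°C → primer P1 is higher.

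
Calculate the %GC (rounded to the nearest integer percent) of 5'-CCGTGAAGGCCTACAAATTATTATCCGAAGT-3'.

T=8, C=7, G=6, A=10
G+C = 6 + 7 = 13 out of 31 bases
%GC = 13/31 × 100 = 41.94% ≈ 42%

42%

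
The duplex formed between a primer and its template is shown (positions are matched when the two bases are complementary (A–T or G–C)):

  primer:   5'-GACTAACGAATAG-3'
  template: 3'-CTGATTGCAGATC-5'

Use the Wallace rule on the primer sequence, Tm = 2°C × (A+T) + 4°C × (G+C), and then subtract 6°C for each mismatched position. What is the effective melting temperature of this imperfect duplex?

24°C

Primer base counts: A=6, T=2, G=3, C=2 → A+T=8, G+C=5
Perfect-match Tm = 2(8) + 4(5) = 16 + 20 = 36°C
Mismatches (positions where the bases are not complementary): 2 (at positions 9, 10)
Effective Tm = 36 − 2×6 = 36 − 12 = 24°C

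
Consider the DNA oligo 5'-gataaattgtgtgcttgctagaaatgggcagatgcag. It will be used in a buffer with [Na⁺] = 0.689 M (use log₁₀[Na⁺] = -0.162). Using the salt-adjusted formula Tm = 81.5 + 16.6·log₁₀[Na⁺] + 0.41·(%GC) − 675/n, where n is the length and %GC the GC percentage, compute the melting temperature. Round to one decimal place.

Length n = 37. Scanning the sequence gives G=12, C=4, T=10, A=11.
G+C = 16, so %GC = 16/37 × 100 = 43.243%
Salt term: 16.6 × (-0.162) = -2.689
GC term: 0.41 × 43.243 = 17.73; length term: −675/37 = −18.243
Tm = 81.5 + (-2.689) + 17.73 − 18.243 = 78.298 → 78.3°C

78.3°C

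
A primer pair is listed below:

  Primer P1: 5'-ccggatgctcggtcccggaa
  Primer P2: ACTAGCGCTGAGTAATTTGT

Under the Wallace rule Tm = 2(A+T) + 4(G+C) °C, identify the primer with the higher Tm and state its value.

Primer P1: A+T=6, G+C=14 → Tm = 2(6)+4(14) = 68°C
Primer P2: A+T=12, G+C=8 → Tm = 2(12)+4(8) = 56°C
68°C vs 56°C → primer P1 is higher.

Primer P1, 68°C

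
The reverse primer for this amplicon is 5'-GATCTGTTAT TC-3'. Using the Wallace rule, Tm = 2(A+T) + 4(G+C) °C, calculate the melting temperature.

Base counts: G=2, C=2, T=6, A=2
AT pairs contribute 8, GC pairs contribute 4.
Tm = 2×8 + 4×4 = 32°C

32°C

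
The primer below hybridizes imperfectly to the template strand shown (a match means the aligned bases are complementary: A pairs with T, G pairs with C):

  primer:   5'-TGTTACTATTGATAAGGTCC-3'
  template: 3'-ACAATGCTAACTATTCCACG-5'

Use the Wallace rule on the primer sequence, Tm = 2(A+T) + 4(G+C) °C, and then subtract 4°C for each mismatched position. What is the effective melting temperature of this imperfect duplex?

46°C

Primer base counts: A=5, T=8, G=4, C=3 → A+T=13, G+C=7
Perfect-match Tm = 2(13) + 4(7) = 26 + 28 = 54°C
Mismatches (positions where the bases are not complementary): 2 (at positions 7, 19)
Effective Tm = 54 − 2×4 = 54 − 8 = 46°C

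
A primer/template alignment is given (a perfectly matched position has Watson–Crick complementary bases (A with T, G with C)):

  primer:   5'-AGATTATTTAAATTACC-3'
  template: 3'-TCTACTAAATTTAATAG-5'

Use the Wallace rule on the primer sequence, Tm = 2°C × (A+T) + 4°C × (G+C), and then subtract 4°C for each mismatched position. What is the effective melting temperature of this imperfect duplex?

Primer base counts: A=7, T=7, G=1, C=2 → A+T=14, G+C=3
Perfect-match Tm = 2(14) + 4(3) = 28 + 12 = 40°C
Mismatches (positions where the bases are not complementary): 2 (at positions 5, 16)
Effective Tm = 40 − 2×4 = 40 − 8 = 32°C

32°C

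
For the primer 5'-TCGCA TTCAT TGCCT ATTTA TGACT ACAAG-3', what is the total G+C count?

11

Scanning the sequence gives T=11, G=4, A=8, C=7.
Total G or C: 4 + 7 = 11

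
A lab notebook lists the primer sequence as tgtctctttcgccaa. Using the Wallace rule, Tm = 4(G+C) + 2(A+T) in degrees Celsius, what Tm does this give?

44°C

Scanning the sequence gives A=2, G=2, C=5, T=6.
AT pairs contribute 8, GC pairs contribute 7.
Tm = 2(8) + 4(7) = 16 + 28 = 44°C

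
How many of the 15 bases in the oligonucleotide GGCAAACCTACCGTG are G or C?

9

Counting bases: G=4, T=2, A=4, C=5
G+C = 4 + 5 = 9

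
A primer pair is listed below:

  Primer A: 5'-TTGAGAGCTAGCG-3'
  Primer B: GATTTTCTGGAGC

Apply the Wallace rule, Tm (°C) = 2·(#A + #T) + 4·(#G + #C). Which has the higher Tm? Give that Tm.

Primer A: A+T=6, G+C=7 → Tm = 2(6)+4(7) = 40°C
Primer B: A+T=7, G+C=6 → Tm = 2(7)+4(6) = 38°C
40°C vs 38°C → primer A is higher.

Primer A, 40°C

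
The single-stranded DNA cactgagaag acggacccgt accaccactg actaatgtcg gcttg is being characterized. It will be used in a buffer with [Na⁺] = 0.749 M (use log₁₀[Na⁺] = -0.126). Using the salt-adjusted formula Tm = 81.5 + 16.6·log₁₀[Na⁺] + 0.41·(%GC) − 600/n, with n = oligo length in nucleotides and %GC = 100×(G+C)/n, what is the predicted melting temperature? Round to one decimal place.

88.9°C

Length n = 45. Counting bases: A=12, T=8, G=11, C=14
G+C = 25, so %GC = 25/45 × 100 = 55.556%
Salt term: 16.6 × (-0.126) = -2.092
GC term: 0.41 × 55.556 = 22.778; length term: −600/45 = −13.333
Tm = 81.5 + (-2.092) + 22.778 − 13.333 = 88.853 → 88.9°C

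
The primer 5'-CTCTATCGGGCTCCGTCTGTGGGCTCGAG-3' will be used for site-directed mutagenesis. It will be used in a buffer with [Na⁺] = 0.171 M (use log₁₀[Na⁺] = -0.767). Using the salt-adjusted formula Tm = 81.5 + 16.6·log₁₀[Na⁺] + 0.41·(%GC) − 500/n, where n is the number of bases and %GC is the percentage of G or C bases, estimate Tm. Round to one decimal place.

78.4°C

Length n = 29. Base counts: A=2, C=9, T=8, G=10
G+C = 19, so %GC = 19/29 × 100 = 65.517%
Salt term: 16.6 × (-0.767) = -12.732
GC term: 0.41 × 65.517 = 26.862; length term: −500/29 = −17.241
Tm = 81.5 + (-12.732) + 26.862 − 17.241 = 78.389 → 78.4°C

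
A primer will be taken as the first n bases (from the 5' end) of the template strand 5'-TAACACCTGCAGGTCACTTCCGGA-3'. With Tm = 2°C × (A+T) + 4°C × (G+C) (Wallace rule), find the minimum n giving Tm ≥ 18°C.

First 6 bases: TAACAC → Tm = 16°C (< 18°C)
First 7 bases: TAACACC → Tm = 20°C (≥ 18°C)
Since every base adds ≥2°C, Tm only increases with n, so the threshold is first crossed at n = 7.

n = 7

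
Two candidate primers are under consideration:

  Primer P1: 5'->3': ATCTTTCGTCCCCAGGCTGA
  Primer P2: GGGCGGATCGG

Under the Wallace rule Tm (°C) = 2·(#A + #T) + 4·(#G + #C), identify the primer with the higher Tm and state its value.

Primer P1, 62°C

Primer P1: A+T=9, G+C=11 → Tm = 2(9)+4(11) = 62°C
Primer P2: A+T=2, G+C=9 → Tm = 2(2)+4(9) = 40°C
62°C vs 40°C → primer P1 is higher.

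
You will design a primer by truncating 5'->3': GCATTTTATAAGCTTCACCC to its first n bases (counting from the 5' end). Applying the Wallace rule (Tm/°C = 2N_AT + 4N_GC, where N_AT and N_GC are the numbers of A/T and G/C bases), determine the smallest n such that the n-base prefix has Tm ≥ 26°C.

n = 11

First 10 bases: GCATTTTATA → Tm = 24°C (< 26°C)
First 11 bases: GCATTTTATAA → Tm = 26°C (≥ 26°C)
Each additional base adds 2°C (A/T) or 4°C (G/C), so Tm is non-decreasing in n; n = 11 is the first length to reach 26°C.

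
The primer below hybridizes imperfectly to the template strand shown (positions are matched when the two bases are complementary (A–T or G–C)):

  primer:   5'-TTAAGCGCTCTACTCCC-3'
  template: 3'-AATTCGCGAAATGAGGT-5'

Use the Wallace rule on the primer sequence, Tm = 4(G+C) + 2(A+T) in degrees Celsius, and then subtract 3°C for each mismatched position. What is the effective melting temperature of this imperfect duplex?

Primer base counts: A=3, T=5, G=2, C=7 → A+T=8, G+C=9
Perfect-match Tm = 2(8) + 4(9) = 16 + 36 = 52°C
Mismatches (positions where the bases are not complementary): 2 (at positions 10, 17)
Effective Tm = 52 − 2×3 = 52 − 6 = 46°C

46°C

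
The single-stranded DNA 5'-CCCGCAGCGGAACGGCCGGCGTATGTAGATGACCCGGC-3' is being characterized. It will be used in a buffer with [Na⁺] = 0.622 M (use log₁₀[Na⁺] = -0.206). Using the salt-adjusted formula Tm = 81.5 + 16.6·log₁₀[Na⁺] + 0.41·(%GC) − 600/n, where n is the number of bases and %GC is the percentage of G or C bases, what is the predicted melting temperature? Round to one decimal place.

Length n = 38. Base counts: G=14, C=13, A=7, T=4
G+C = 27, so %GC = 27/38 × 100 = 71.053%
Salt term: 16.6 × (-0.206) = -3.42
GC term: 0.41 × 71.053 = 29.132; length term: −600/38 = −15.789
Tm = 81.5 + (-3.42) + 29.132 − 15.789 = 91.423 → 91.4°C

91.4°C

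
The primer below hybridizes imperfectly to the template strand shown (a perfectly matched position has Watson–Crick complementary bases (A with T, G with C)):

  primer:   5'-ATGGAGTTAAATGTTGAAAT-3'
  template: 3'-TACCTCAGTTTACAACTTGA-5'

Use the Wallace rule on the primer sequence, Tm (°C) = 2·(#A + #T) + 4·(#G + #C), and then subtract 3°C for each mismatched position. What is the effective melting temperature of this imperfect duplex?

Primer base counts: A=8, T=7, G=5, C=0 → A+T=15, G+C=5
Perfect-match Tm = 2(15) + 4(5) = 30 + 20 = 50°C
Mismatches (positions where the bases are not complementary): 2 (at positions 8, 19)
Effective Tm = 50 − 2×3 = 50 − 6 = 44°C

44°C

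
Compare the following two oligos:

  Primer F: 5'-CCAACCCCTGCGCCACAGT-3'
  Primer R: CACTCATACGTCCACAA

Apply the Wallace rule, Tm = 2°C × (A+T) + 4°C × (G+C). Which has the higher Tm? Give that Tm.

Primer F, 64°C

Primer F: A+T=6, G+C=13 → Tm = 2(6)+4(13) = 64°C
Primer R: A+T=9, G+C=8 → Tm = 2(9)+4(8) = 50°C
64°C vs 50°C → primer F is higher.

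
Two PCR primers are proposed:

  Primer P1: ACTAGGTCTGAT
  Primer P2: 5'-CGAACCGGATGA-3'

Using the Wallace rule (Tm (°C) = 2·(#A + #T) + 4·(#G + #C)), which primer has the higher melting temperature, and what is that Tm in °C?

Primer P2, 38°C

Primer P1: A+T=7, G+C=5 → Tm = 2(7)+4(5) = 34°C
Primer P2: A+T=5, G+C=7 → Tm = 2(5)+4(7) = 38°C
34°C vs 38°C → primer P2 is higher.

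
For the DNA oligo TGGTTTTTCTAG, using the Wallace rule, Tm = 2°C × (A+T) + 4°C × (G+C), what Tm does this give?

32°C

Counting bases: A=1, C=1, T=7, G=3
AT pairs contribute 8, GC pairs contribute 4.
Tm = 4·4 + 2·8 = 16 + 16 = 32°C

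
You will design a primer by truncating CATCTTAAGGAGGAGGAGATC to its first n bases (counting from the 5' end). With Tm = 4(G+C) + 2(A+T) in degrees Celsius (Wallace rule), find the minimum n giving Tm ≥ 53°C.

First 17 bases: CATCTTAAGGAGGAGGA → Tm = 50°C (< 53°C)
First 18 bases: CATCTTAAGGAGGAGGAG → Tm = 54°C (≥ 53°C)
Since every base adds ≥2°C, Tm only increases with n, so the threshold is first crossed at n = 18.

n = 18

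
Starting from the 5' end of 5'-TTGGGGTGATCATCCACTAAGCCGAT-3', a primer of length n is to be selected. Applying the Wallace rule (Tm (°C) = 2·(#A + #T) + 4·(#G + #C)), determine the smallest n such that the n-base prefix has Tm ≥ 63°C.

n = 22

First 21 bases: TTGGGGTGATCATCCACTAAG → Tm = 62°C (< 63°C)
First 22 bases: TTGGGGTGATCATCCACTAAGC → Tm = 66°C (≥ 63°C)
Since every base adds ≥2°C, Tm only increases with n, so the threshold is first crossed at n = 22.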